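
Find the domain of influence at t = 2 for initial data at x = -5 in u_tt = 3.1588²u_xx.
Domain of influence: [-11.3176, 1.3176]. Data at x = -5 spreads outward at speed 3.1588.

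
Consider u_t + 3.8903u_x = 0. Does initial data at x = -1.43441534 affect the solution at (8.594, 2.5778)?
Yes. The characteristic through (8.594, 2.5778) passes through x = -1.43441534.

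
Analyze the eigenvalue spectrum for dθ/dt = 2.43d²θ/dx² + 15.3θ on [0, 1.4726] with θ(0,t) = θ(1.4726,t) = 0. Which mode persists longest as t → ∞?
Eigenvalues: λₙ = 2.43n²π²/1.4726² - 15.3.
First three modes:
  n=1: λ₁ = 2.43π²/1.4726² - 15.3 ≈ -4.24
  n=2: λ₂ = 9.72π²/1.4726² - 15.3 ≈ 28.938
  n=3: λ₃ = 21.87π²/1.4726² - 15.3 ≈ 84.236
Since 2.43π²/1.4726² ≈ 11.06 < 15.3, λ₁ < 0.
The n=1 mode grows fastest (−λₙ is largest for n=1) → dominates.
Asymptotic: θ ~ c₁ sin(πx/1.4726) e^{4.24t} (exponential growth at rate −λ₁ ≈ 4.24).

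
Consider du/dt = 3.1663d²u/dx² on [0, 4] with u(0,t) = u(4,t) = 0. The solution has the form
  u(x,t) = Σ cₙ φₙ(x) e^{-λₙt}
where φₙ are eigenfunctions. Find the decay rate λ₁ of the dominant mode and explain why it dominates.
Eigenvalues: λₙ = 3.1663n²π²/4².
First three modes:
  n=1: λ₁ = 3.1663π²/4² ≈ 1.953
  n=2: λ₂ = 12.6652π²/4² ≈ 7.813 (4× faster decay)
  n=3: λ₃ = 28.4967π²/4² ≈ 17.578 (9× faster decay)
As t → ∞, higher modes decay exponentially faster. The n=1 mode dominates: u ~ c₁ sin(πx/4) e^{-λ₁t}.
Decay rate: λ₁ = 3.1663π²/4² ≈ 1.953.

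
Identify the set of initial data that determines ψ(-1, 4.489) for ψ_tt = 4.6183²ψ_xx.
Domain of dependence: [-21.7315487, 19.7315487]. Signals travel at speed 4.6183, so data within |x - -1| ≤ 4.6183·4.489 = 20.7315487 can reach the point.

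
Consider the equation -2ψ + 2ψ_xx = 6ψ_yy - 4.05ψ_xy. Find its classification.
Rewriting in standard form: 2ψ_xx + 4.05ψ_xy - 6ψ_yy - 2ψ = 0. Hyperbolic. (A = 2, B = 4.05, C = -6 gives B² - 4AC = 64.4025.)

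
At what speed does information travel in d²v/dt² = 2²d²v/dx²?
Speed = 2. Information travels along characteristics x = x₀ ± 2t.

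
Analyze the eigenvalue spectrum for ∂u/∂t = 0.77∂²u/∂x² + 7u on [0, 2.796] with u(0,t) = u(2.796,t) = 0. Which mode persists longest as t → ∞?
Eigenvalues: λₙ = 0.77n²π²/2.796² - 7.
First three modes:
  n=1: λ₁ = 0.77π²/2.796² - 7 ≈ -6.028
  n=2: λ₂ = 3.08π²/2.796² - 7 ≈ -3.112
  n=3: λ₃ = 6.93π²/2.796² - 7 ≈ 1.749
Since 0.77π²/2.796² ≈ 0.972 < 7, λ₁ < 0.
The n=1 mode grows fastest (−λₙ is largest for n=1) → dominates.
Asymptotic: u ~ c₁ sin(πx/2.796) e^{6.028t} (exponential growth at rate −λ₁ ≈ 6.028).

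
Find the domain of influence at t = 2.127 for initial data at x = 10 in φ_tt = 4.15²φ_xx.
Domain of influence: [1.17295, 18.82705]. Data at x = 10 spreads outward at speed 4.15.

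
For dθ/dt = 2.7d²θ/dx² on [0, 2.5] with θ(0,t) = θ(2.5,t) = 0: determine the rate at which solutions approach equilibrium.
Eigenvalues: λₙ = 2.7n²π²/2.5².
First three modes:
  n=1: λ₁ = 2.7π²/2.5² ≈ 4.264
  n=2: λ₂ = 10.8π²/2.5² ≈ 17.055 (4× faster decay)
  n=3: λ₃ = 24.3π²/2.5² ≈ 38.373 (9× faster decay)
As t → ∞, higher modes decay exponentially faster. The n=1 mode dominates: θ ~ c₁ sin(πx/2.5) e^{-λ₁t}.
Decay rate: λ₁ = 2.7π²/2.5² ≈ 4.264.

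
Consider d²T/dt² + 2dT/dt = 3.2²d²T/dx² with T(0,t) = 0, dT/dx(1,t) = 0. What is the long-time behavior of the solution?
As t → ∞, T → 0. Damping (γ=2) dissipates energy; oscillations decay exponentially.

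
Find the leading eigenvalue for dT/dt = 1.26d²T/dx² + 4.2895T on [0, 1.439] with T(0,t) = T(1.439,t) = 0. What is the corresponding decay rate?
Eigenvalues: λₙ = 1.26n²π²/1.439² - 4.2895.
First three modes:
  n=1: λ₁ = 1.26π²/1.439² - 4.2895 ≈ 1.716
  n=2: λ₂ = 5.04π²/1.439² - 4.2895 ≈ 19.732
  n=3: λ₃ = 11.34π²/1.439² - 4.2895 ≈ 49.76
Since 1.26π²/1.439² ≈ 6.005 > 4.2895, all λₙ > 0.
The n=1 mode decays slowest → dominates as t → ∞.
Asymptotic: T ~ c₁ sin(πx/1.439) e^{-λ₁t} with decay rate λ₁ ≈ 1.716.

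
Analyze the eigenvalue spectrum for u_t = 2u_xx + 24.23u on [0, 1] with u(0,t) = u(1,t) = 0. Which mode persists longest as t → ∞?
Eigenvalues: λₙ = 2n²π²/1² - 24.23.
First three modes:
  n=1: λ₁ = 2π² - 24.23 ≈ -4.491
  n=2: λ₂ = 8π² - 24.23 ≈ 54.727
  n=3: λ₃ = 18π² - 24.23 ≈ 153.423
Since 2π² ≈ 19.739 < 24.23, λ₁ < 0.
The n=1 mode grows fastest (−λₙ is largest for n=1) → dominates.
Asymptotic: u ~ c₁ sin(πx/1) e^{4.491t} (exponential growth at rate −λ₁ ≈ 4.491).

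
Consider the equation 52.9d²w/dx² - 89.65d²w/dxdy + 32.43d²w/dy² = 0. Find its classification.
Hyperbolic. (A = 52.9, B = -89.65, C = 32.43 gives B² - 4AC = 1174.9345.)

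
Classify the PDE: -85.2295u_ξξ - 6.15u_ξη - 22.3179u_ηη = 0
A = -85.2295, B = -6.15, C = -22.3179. Discriminant B² - 4AC = -7570.7513322. Since -7570.7513322 < 0, elliptic.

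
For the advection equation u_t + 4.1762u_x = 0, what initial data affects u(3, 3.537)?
A single point: x = -11.7712194. The characteristic through (3, 3.537) is x - 4.1762t = const, so x = 3 - 4.1762·3.537 = -11.7712194.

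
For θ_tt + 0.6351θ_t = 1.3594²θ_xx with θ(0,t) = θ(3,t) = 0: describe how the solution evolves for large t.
θ → 0. Damping (γ=0.6351) dissipates energy; oscillations decay exponentially.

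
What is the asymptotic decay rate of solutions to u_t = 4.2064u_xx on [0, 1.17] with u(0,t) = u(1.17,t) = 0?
Eigenvalues: λₙ = 4.2064n²π²/1.17².
First three modes:
  n=1: λ₁ = 4.2064π²/1.17² ≈ 30.328
  n=2: λ₂ = 16.8256π²/1.17² ≈ 121.311 (4× faster decay)
  n=3: λ₃ = 37.8576π²/1.17² ≈ 272.949 (9× faster decay)
As t → ∞, higher modes decay exponentially faster. The n=1 mode dominates: u ~ c₁ sin(πx/1.17) e^{-λ₁t}.
Decay rate: λ₁ = 4.2064π²/1.17² ≈ 30.328.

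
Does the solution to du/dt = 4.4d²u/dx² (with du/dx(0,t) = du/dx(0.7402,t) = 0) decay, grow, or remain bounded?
u → constant (steady state). Heat is conserved (no flux at boundaries); solution approaches the spatial average.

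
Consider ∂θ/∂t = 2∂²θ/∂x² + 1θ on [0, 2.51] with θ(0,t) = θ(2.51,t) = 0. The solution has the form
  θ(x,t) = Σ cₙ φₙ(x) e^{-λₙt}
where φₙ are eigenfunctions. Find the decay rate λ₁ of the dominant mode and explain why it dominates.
Eigenvalues: λₙ = 2n²π²/2.51² - 1.
First three modes:
  n=1: λ₁ = 2π²/2.51² - 1 ≈ 2.133
  n=2: λ₂ = 8π²/2.51² - 1 ≈ 11.533
  n=3: λ₃ = 18π²/2.51² - 1 ≈ 27.198
Since 2π²/2.51² ≈ 3.133 > 1, all λₙ > 0.
The n=1 mode decays slowest → dominates as t → ∞.
Asymptotic: θ ~ c₁ sin(πx/2.51) e^{-λ₁t} with decay rate λ₁ ≈ 2.133.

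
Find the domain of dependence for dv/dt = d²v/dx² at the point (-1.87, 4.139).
The entire real line. The heat equation has infinite propagation speed: any initial disturbance instantly affects all points (though exponentially small far away).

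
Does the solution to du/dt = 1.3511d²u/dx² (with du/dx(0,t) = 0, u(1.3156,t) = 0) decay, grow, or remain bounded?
u → 0. Heat escapes through the Dirichlet boundary.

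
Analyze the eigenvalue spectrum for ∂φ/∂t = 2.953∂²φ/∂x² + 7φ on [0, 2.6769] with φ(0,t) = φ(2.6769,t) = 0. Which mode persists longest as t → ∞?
Eigenvalues: λₙ = 2.953n²π²/2.6769² - 7.
First three modes:
  n=1: λ₁ = 2.953π²/2.6769² - 7 ≈ -2.933
  n=2: λ₂ = 11.812π²/2.6769² - 7 ≈ 9.269
  n=3: λ₃ = 26.577π²/2.6769² - 7 ≈ 29.605
Since 2.953π²/2.6769² ≈ 4.067 < 7, λ₁ < 0.
The n=1 mode grows fastest (−λₙ is largest for n=1) → dominates.
Asymptotic: φ ~ c₁ sin(πx/2.6769) e^{2.933t} (exponential growth at rate −λ₁ ≈ 2.933).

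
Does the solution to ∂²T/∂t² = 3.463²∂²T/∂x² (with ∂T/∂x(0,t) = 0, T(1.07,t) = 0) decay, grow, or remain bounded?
T oscillates (no decay). Energy is conserved; the solution oscillates indefinitely as standing waves.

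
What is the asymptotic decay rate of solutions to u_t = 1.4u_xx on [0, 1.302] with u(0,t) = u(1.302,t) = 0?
Eigenvalues: λₙ = 1.4n²π²/1.302².
First three modes:
  n=1: λ₁ = 1.4π²/1.302² ≈ 8.151
  n=2: λ₂ = 5.6π²/1.302² ≈ 32.604 (4× faster decay)
  n=3: λ₃ = 12.6π²/1.302² ≈ 73.358 (9× faster decay)
As t → ∞, higher modes decay exponentially faster. The n=1 mode dominates: u ~ c₁ sin(πx/1.302) e^{-λ₁t}.
Decay rate: λ₁ = 1.4π²/1.302² ≈ 8.151.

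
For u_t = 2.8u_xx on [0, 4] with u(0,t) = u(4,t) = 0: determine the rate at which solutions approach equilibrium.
Eigenvalues: λₙ = 2.8n²π²/4².
First three modes:
  n=1: λ₁ = 2.8π²/4² ≈ 1.727
  n=2: λ₂ = 11.2π²/4² ≈ 6.909 (4× faster decay)
  n=3: λ₃ = 25.2π²/4² ≈ 15.545 (9× faster decay)
As t → ∞, higher modes decay exponentially faster. The n=1 mode dominates: u ~ c₁ sin(πx/4) e^{-λ₁t}.
Decay rate: λ₁ = 2.8π²/4² ≈ 1.727.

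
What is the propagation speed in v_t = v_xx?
Infinite. The heat equation is parabolic, not hyperbolic, so disturbances propagate instantly.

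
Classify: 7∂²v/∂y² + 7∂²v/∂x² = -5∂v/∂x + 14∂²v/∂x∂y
Rewriting in standard form: 7∂²v/∂x² - 14∂²v/∂x∂y + 7∂²v/∂y² + 5∂v/∂x = 0. Parabolic (discriminant = 0).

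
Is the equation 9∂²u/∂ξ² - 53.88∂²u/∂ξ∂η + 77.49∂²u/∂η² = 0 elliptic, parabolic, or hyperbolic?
Computing B² - 4AC with A = 9, B = -53.88, C = 77.49: discriminant = 113.4144 (positive). Answer: hyperbolic.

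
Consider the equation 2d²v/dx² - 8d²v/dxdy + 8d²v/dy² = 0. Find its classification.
Parabolic. (A = 2, B = -8, C = 8 gives B² - 4AC = 0.)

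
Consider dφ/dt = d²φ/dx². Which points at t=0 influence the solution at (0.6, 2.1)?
The entire real line. The heat equation has infinite propagation speed: any initial disturbance instantly affects all points (though exponentially small far away).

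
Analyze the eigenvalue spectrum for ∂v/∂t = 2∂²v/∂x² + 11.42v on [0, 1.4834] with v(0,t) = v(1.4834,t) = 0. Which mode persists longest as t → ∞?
Eigenvalues: λₙ = 2n²π²/1.4834² - 11.42.
First three modes:
  n=1: λ₁ = 2π²/1.4834² - 11.42 ≈ -2.45
  n=2: λ₂ = 8π²/1.4834² - 11.42 ≈ 24.462
  n=3: λ₃ = 18π²/1.4834² - 11.42 ≈ 69.314
Since 2π²/1.4834² ≈ 8.97 < 11.42, λ₁ < 0.
The n=1 mode grows fastest (−λₙ is largest for n=1) → dominates.
Asymptotic: v ~ c₁ sin(πx/1.4834) e^{2.45t} (exponential growth at rate −λ₁ ≈ 2.45).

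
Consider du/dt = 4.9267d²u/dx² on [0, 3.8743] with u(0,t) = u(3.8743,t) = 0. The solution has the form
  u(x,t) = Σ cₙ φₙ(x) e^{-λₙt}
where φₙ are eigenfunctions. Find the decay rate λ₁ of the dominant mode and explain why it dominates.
Eigenvalues: λₙ = 4.9267n²π²/3.8743².
First three modes:
  n=1: λ₁ = 4.9267π²/3.8743² ≈ 3.239
  n=2: λ₂ = 19.7068π²/3.8743² ≈ 12.958 (4× faster decay)
  n=3: λ₃ = 44.3403π²/3.8743² ≈ 29.155 (9× faster decay)
As t → ∞, higher modes decay exponentially faster. The n=1 mode dominates: u ~ c₁ sin(πx/3.8743) e^{-λ₁t}.
Decay rate: λ₁ = 4.9267π²/3.8743² ≈ 3.239.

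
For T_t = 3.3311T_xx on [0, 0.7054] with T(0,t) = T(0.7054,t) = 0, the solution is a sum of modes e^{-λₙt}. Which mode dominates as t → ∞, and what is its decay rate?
Eigenvalues: λₙ = 3.3311n²π²/0.7054².
First three modes:
  n=1: λ₁ = 3.3311π²/0.7054² ≈ 66.072
  n=2: λ₂ = 13.3244π²/0.7054² ≈ 264.287 (4× faster decay)
  n=3: λ₃ = 29.9799π²/0.7054² ≈ 594.647 (9× faster decay)
As t → ∞, higher modes decay exponentially faster. The n=1 mode dominates: T ~ c₁ sin(πx/0.7054) e^{-λ₁t}.
Decay rate: λ₁ = 3.3311π²/0.7054² ≈ 66.072.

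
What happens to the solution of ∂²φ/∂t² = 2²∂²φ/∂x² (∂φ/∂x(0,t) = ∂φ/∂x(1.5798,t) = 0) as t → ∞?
φ oscillates about a mean that drifts linearly in t (generically unbounded; no decay). There is no damping, so the nonconstant modes persist as standing waves (energy conserved, no decay). But with Neumann conditions at both ends the constant mode has eigenvalue 0: the spatial mean M(t) of φ satisfies M'' = 0, so M(t) = M(0) + M'(0)·t. Unless the initial velocity has zero mean (∫φ_t(x,0)dx = 0), the solution grows linearly in t (unbounded, though not exponentially); if it does have zero mean, the solution stays bounded and simply oscillates.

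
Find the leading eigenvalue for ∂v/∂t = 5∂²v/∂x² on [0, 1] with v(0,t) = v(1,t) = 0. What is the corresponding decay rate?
Eigenvalues: λₙ = 5n²π².
First three modes:
  n=1: λ₁ = 5π² ≈ 49.348
  n=2: λ₂ = 20π² ≈ 197.392 (4× faster decay)
  n=3: λ₃ = 45π² ≈ 444.132 (9× faster decay)
As t → ∞, higher modes decay exponentially faster. The n=1 mode dominates: v ~ c₁ sin(πx) e^{-λ₁t}.
Decay rate: λ₁ = 5π² ≈ 49.348.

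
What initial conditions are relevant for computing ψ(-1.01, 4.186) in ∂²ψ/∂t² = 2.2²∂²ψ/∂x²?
Domain of dependence: [-10.2192, 8.1992]. Signals travel at speed 2.2, so data within |x - -1.01| ≤ 2.2·4.186 = 9.2092 can reach the point.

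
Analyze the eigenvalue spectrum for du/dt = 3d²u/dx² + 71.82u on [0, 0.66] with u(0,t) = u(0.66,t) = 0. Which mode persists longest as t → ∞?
Eigenvalues: λₙ = 3n²π²/0.66² - 71.82.
First three modes:
  n=1: λ₁ = 3π²/0.66² - 71.82 ≈ -3.848
  n=2: λ₂ = 12π²/0.66² - 71.82 ≈ 200.07
  n=3: λ₃ = 27π²/0.66² - 71.82 ≈ 539.932
Since 3π²/0.66² ≈ 67.972 < 71.82, λ₁ < 0.
The n=1 mode grows fastest (−λₙ is largest for n=1) → dominates.
Asymptotic: u ~ c₁ sin(πx/0.66) e^{3.848t} (exponential growth at rate −λ₁ ≈ 3.848).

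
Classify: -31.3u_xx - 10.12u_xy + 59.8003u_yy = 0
Hyperbolic (discriminant = 7589.41196).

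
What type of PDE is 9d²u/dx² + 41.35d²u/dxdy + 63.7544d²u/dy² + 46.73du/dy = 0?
With A = 9, B = 41.35, C = 63.7544, the discriminant is -585.3359. This is an elliptic PDE.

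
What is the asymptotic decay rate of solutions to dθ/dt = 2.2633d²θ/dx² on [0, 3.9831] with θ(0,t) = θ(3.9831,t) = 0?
Eigenvalues: λₙ = 2.2633n²π²/3.9831².
First three modes:
  n=1: λ₁ = 2.2633π²/3.9831² ≈ 1.408
  n=2: λ₂ = 9.0532π²/3.9831² ≈ 5.632 (4× faster decay)
  n=3: λ₃ = 20.3697π²/3.9831² ≈ 12.672 (9× faster decay)
As t → ∞, higher modes decay exponentially faster. The n=1 mode dominates: θ ~ c₁ sin(πx/3.9831) e^{-λ₁t}.
Decay rate: λ₁ = 2.2633π²/3.9831² ≈ 1.408.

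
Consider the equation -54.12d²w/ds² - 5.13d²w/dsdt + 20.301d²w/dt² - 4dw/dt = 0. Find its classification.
Hyperbolic. (A = -54.12, B = -5.13, C = 20.301 gives B² - 4AC = 4421.07738.)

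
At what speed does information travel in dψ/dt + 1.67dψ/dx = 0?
Speed = 1.67. Information travels along x - 1.67t = const (rightward).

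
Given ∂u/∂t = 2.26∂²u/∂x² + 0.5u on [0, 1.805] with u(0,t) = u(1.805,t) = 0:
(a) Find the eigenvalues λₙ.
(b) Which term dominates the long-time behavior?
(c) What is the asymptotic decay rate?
Eigenvalues: λₙ = 2.26n²π²/1.805² - 0.5.
First three modes:
  n=1: λ₁ = 2.26π²/1.805² - 0.5 ≈ 6.346
  n=2: λ₂ = 9.04π²/1.805² - 0.5 ≈ 26.885
  n=3: λ₃ = 20.34π²/1.805² - 0.5 ≈ 61.116
Since 2.26π²/1.805² ≈ 6.846 > 0.5, all λₙ > 0.
The n=1 mode decays slowest → dominates as t → ∞.
Asymptotic: u ~ c₁ sin(πx/1.805) e^{-λ₁t} with decay rate λ₁ ≈ 6.346.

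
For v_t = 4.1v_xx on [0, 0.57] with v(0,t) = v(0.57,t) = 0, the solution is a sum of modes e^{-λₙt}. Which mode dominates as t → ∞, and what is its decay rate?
Eigenvalues: λₙ = 4.1n²π²/0.57².
First three modes:
  n=1: λ₁ = 4.1π²/0.57² ≈ 124.547
  n=2: λ₂ = 16.4π²/0.57² ≈ 498.189 (4× faster decay)
  n=3: λ₃ = 36.9π²/0.57² ≈ 1120.925 (9× faster decay)
As t → ∞, higher modes decay exponentially faster. The n=1 mode dominates: v ~ c₁ sin(πx/0.57) e^{-λ₁t}.
Decay rate: λ₁ = 4.1π²/0.57² ≈ 124.547.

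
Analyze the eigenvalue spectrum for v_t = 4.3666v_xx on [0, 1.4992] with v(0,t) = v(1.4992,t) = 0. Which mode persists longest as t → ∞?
Eigenvalues: λₙ = 4.3666n²π²/1.4992².
First three modes:
  n=1: λ₁ = 4.3666π²/1.4992² ≈ 19.174
  n=2: λ₂ = 17.4664π²/1.4992² ≈ 76.698 (4× faster decay)
  n=3: λ₃ = 39.2994π²/1.4992² ≈ 172.57 (9× faster decay)
As t → ∞, higher modes decay exponentially faster. The n=1 mode dominates: v ~ c₁ sin(πx/1.4992) e^{-λ₁t}.
Decay rate: λ₁ = 4.3666π²/1.4992² ≈ 19.174.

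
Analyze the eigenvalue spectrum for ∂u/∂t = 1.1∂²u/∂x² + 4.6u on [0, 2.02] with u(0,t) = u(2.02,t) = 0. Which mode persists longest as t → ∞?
Eigenvalues: λₙ = 1.1n²π²/2.02² - 4.6.
First three modes:
  n=1: λ₁ = 1.1π²/2.02² - 4.6 ≈ -1.939
  n=2: λ₂ = 4.4π²/2.02² - 4.6 ≈ 6.043
  n=3: λ₃ = 9.9π²/2.02² - 4.6 ≈ 19.346
Since 1.1π²/2.02² ≈ 2.661 < 4.6, λ₁ < 0.
The n=1 mode grows fastest (−λₙ is largest for n=1) → dominates.
Asymptotic: u ~ c₁ sin(πx/2.02) e^{1.939t} (exponential growth at rate −λ₁ ≈ 1.939).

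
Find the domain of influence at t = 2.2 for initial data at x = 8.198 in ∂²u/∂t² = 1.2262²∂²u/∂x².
Domain of influence: [5.50036, 10.89564]. Data at x = 8.198 spreads outward at speed 1.2262.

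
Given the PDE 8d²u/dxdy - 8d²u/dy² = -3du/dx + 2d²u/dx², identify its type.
Rewriting in standard form: -2d²u/dx² + 8d²u/dxdy - 8d²u/dy² + 3du/dx = 0. The second-order coefficients are A = -2, B = 8, C = -8. Since B² - 4AC = 0 = 0, this is a parabolic PDE.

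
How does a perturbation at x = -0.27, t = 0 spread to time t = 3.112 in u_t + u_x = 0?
At x = 2.842. The characteristic carries data from (-0.27, 0) to (2.842, 3.112).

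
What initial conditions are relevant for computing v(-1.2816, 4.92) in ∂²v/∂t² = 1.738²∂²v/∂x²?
Domain of dependence: [-9.83256, 7.26936]. Signals travel at speed 1.738, so data within |x - -1.2816| ≤ 1.738·4.92 = 8.55096 can reach the point.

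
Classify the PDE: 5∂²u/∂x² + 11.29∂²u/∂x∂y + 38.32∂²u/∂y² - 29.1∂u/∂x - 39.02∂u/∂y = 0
A = 5, B = 11.29, C = 38.32. Discriminant B² - 4AC = -638.9359. Since -638.9359 < 0, elliptic.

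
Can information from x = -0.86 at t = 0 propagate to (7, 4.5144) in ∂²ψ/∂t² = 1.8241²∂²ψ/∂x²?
Yes. The domain of dependence is [-1.23471704, 15.23471704], and -0.86 ∈ [-1.23471704, 15.23471704].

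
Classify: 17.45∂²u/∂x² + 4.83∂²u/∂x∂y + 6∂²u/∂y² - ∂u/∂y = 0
Elliptic (discriminant = -395.4711).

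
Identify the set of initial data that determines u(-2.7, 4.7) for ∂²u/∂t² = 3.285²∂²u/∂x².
Domain of dependence: [-18.1395, 12.7395]. Signals travel at speed 3.285, so data within |x - -2.7| ≤ 3.285·4.7 = 15.4395 can reach the point.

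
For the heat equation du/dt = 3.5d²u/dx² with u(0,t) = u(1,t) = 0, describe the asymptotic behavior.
u → 0. Heat diffuses out through both boundaries.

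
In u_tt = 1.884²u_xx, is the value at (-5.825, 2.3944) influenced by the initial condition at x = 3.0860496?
No. The domain of dependence is [-10.3360496, -1.3139504], and 3.0860496 is outside this interval.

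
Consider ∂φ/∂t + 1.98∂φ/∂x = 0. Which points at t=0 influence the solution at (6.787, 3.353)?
A single point: x = 0.14806. The characteristic through (6.787, 3.353) is x - 1.98t = const, so x = 6.787 - 1.98·3.353 = 0.14806.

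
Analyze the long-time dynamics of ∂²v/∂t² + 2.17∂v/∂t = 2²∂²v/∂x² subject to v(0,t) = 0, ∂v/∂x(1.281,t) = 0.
Long-time behavior: v → 0. Damping (γ=2.17) dissipates energy; oscillations decay exponentially.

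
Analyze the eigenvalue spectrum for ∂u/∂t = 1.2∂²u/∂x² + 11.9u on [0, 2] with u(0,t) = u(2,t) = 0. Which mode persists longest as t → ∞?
Eigenvalues: λₙ = 1.2n²π²/2² - 11.9.
First three modes:
  n=1: λ₁ = 1.2π²/2² - 11.9 ≈ -8.939
  n=2: λ₂ = 4.8π²/2² - 11.9 ≈ -0.056
  n=3: λ₃ = 10.8π²/2² - 11.9 ≈ 14.748
Since 1.2π²/2² ≈ 2.961 < 11.9, λ₁ < 0.
The n=1 mode grows fastest (−λₙ is largest for n=1) → dominates.
Asymptotic: u ~ c₁ sin(πx/2) e^{8.939t} (exponential growth at rate −λ₁ ≈ 8.939).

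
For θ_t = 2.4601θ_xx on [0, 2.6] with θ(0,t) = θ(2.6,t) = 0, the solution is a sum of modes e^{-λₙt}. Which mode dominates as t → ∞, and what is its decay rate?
Eigenvalues: λₙ = 2.4601n²π²/2.6².
First three modes:
  n=1: λ₁ = 2.4601π²/2.6² ≈ 3.592
  n=2: λ₂ = 9.8404π²/2.6² ≈ 14.367 (4× faster decay)
  n=3: λ₃ = 22.1409π²/2.6² ≈ 32.326 (9× faster decay)
As t → ∞, higher modes decay exponentially faster. The n=1 mode dominates: θ ~ c₁ sin(πx/2.6) e^{-λ₁t}.
Decay rate: λ₁ = 2.4601π²/2.6² ≈ 3.592.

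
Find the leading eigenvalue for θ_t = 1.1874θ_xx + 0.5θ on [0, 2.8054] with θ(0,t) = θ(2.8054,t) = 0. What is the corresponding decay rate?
Eigenvalues: λₙ = 1.1874n²π²/2.8054² - 0.5.
First three modes:
  n=1: λ₁ = 1.1874π²/2.8054² - 0.5 ≈ 0.989
  n=2: λ₂ = 4.7496π²/2.8054² - 0.5 ≈ 5.456
  n=3: λ₃ = 10.6866π²/2.8054² - 0.5 ≈ 12.901
Since 1.1874π²/2.8054² ≈ 1.489 > 0.5, all λₙ > 0.
The n=1 mode decays slowest → dominates as t → ∞.
Asymptotic: θ ~ c₁ sin(πx/2.8054) e^{-λ₁t} with decay rate λ₁ ≈ 0.989.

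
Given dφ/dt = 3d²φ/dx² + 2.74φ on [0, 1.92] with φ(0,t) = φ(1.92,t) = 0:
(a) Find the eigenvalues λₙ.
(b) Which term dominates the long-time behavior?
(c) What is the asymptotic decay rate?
Eigenvalues: λₙ = 3n²π²/1.92² - 2.74.
First three modes:
  n=1: λ₁ = 3π²/1.92² - 2.74 ≈ 5.292
  n=2: λ₂ = 12π²/1.92² - 2.74 ≈ 29.388
  n=3: λ₃ = 27π²/1.92² - 2.74 ≈ 69.547
Since 3π²/1.92² ≈ 8.032 > 2.74, all λₙ > 0.
The n=1 mode decays slowest → dominates as t → ∞.
Asymptotic: φ ~ c₁ sin(πx/1.92) e^{-λ₁t} with decay rate λ₁ ≈ 5.292.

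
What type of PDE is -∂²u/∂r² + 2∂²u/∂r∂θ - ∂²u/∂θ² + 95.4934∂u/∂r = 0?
With A = -1, B = 2, C = -1, the discriminant is 0. This is a parabolic PDE.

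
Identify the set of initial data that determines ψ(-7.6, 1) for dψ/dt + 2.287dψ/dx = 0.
A single point: x = -9.887. The characteristic through (-7.6, 1) is x - 2.287t = const, so x = -7.6 - 2.287·1 = -9.887.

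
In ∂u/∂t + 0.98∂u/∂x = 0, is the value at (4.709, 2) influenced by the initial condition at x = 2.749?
Yes. The characteristic through (4.709, 2) passes through x = 2.749.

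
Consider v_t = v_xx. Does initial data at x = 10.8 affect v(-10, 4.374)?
Yes, for any finite x. The heat equation has infinite propagation speed, so all initial data affects all points at any t > 0.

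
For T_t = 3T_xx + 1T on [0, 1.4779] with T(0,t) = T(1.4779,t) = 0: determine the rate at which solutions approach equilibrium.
Eigenvalues: λₙ = 3n²π²/1.4779² - 1.
First three modes:
  n=1: λ₁ = 3π²/1.4779² - 1 ≈ 12.556
  n=2: λ₂ = 12π²/1.4779² - 1 ≈ 53.224
  n=3: λ₃ = 27π²/1.4779² - 1 ≈ 121.004
Since 3π²/1.4779² ≈ 13.556 > 1, all λₙ > 0.
The n=1 mode decays slowest → dominates as t → ∞.
Asymptotic: T ~ c₁ sin(πx/1.4779) e^{-λ₁t} with decay rate λ₁ ≈ 12.556.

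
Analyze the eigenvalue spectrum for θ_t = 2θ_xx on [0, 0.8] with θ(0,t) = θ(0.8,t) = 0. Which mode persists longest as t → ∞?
Eigenvalues: λₙ = 2n²π²/0.8².
First three modes:
  n=1: λ₁ = 2π²/0.8² ≈ 30.843
  n=2: λ₂ = 8π²/0.8² ≈ 123.37 (4× faster decay)
  n=3: λ₃ = 18π²/0.8² ≈ 277.583 (9× faster decay)
As t → ∞, higher modes decay exponentially faster. The n=1 mode dominates: θ ~ c₁ sin(πx/0.8) e^{-λ₁t}.
Decay rate: λ₁ = 2π²/0.8² ≈ 30.843.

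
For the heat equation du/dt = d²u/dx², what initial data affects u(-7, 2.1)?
The entire real line. The heat equation has infinite propagation speed: any initial disturbance instantly affects all points (though exponentially small far away).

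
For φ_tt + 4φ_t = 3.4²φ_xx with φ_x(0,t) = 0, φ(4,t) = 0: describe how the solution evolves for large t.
φ → 0. Damping (γ=4) dissipates energy; oscillations decay exponentially.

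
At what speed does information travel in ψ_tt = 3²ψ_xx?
Speed = 3. Information travels along characteristics x = x₀ ± 3t.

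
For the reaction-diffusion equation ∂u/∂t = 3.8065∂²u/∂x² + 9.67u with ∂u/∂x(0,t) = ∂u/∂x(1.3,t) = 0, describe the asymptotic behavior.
u grows unboundedly. With Neumann BCs the constant mode has diffusion eigenvalue 0, so any r > 0 makes it grow like e^(9.67t); solution grows exponentially.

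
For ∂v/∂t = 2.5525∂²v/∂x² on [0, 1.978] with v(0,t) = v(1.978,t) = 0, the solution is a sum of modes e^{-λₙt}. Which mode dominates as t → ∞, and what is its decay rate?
Eigenvalues: λₙ = 2.5525n²π²/1.978².
First three modes:
  n=1: λ₁ = 2.5525π²/1.978² ≈ 6.439
  n=2: λ₂ = 10.21π²/1.978² ≈ 25.756 (4× faster decay)
  n=3: λ₃ = 22.9725π²/1.978² ≈ 57.95 (9× faster decay)
As t → ∞, higher modes decay exponentially faster. The n=1 mode dominates: v ~ c₁ sin(πx/1.978) e^{-λ₁t}.
Decay rate: λ₁ = 2.5525π²/1.978² ≈ 6.439.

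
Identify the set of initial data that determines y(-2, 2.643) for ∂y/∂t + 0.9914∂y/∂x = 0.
A single point: x = -4.6202702. The characteristic through (-2, 2.643) is x - 0.9914t = const, so x = -2 - 0.9914·2.643 = -4.6202702.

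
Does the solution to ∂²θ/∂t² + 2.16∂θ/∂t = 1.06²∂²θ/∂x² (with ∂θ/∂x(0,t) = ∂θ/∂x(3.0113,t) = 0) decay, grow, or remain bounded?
θ → constant (steady state). Damping (γ=2.16) dissipates the nonconstant modes; with Neumann BCs the spatial average obeys M''+γM'=0 and tends to a finite limit.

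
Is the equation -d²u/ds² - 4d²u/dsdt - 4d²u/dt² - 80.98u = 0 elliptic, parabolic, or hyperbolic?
Computing B² - 4AC with A = -1, B = -4, C = -4: discriminant = 0 (zero). Answer: parabolic.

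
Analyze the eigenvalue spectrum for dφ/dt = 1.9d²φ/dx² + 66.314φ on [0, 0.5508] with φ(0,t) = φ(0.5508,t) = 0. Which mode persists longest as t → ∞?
Eigenvalues: λₙ = 1.9n²π²/0.5508² - 66.314.
First three modes:
  n=1: λ₁ = 1.9π²/0.5508² - 66.314 ≈ -4.503
  n=2: λ₂ = 7.6π²/0.5508² - 66.314 ≈ 180.93
  n=3: λ₃ = 17.1π²/0.5508² - 66.314 ≈ 489.985
Since 1.9π²/0.5508² ≈ 61.811 < 66.314, λ₁ < 0.
The n=1 mode grows fastest (−λₙ is largest for n=1) → dominates.
Asymptotic: φ ~ c₁ sin(πx/0.5508) e^{4.503t} (exponential growth at rate −λ₁ ≈ 4.503).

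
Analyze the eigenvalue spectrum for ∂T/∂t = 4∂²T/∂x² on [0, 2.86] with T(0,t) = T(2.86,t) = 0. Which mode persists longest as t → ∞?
Eigenvalues: λₙ = 4n²π²/2.86².
First three modes:
  n=1: λ₁ = 4π²/2.86² ≈ 4.826
  n=2: λ₂ = 16π²/2.86² ≈ 19.306 (4× faster decay)
  n=3: λ₃ = 36π²/2.86² ≈ 43.438 (9× faster decay)
As t → ∞, higher modes decay exponentially faster. The n=1 mode dominates: T ~ c₁ sin(πx/2.86) e^{-λ₁t}.
Decay rate: λ₁ = 4π²/2.86² ≈ 4.826.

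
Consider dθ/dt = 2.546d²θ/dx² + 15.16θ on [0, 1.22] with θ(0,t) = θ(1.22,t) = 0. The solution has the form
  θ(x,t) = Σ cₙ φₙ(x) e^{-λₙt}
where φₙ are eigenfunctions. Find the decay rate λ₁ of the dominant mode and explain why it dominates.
Eigenvalues: λₙ = 2.546n²π²/1.22² - 15.16.
First three modes:
  n=1: λ₁ = 2.546π²/1.22² - 15.16 ≈ 1.723
  n=2: λ₂ = 10.184π²/1.22² - 15.16 ≈ 52.37
  n=3: λ₃ = 22.914π²/1.22² - 15.16 ≈ 136.783
Since 2.546π²/1.22² ≈ 16.883 > 15.16, all λₙ > 0.
The n=1 mode decays slowest → dominates as t → ∞.
Asymptotic: θ ~ c₁ sin(πx/1.22) e^{-λ₁t} with decay rate λ₁ ≈ 1.723.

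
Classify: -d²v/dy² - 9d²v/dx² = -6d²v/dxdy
Rewriting in standard form: -9d²v/dx² + 6d²v/dxdy - d²v/dy² = 0. Parabolic (discriminant = 0).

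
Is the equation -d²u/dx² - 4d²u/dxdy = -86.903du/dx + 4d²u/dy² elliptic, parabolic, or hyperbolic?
Rewriting in standard form: -d²u/dx² - 4d²u/dxdy - 4d²u/dy² + 86.903du/dx = 0. Computing B² - 4AC with A = -1, B = -4, C = -4: discriminant = 0 (zero). Answer: parabolic.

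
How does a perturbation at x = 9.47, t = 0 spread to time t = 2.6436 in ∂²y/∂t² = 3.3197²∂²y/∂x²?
Domain of influence: [0.69404108, 18.24595892]. Data at x = 9.47 spreads outward at speed 3.3197.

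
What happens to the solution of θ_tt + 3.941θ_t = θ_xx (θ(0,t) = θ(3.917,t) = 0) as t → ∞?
θ → 0. Damping (γ=3.941) dissipates energy; oscillations decay exponentially.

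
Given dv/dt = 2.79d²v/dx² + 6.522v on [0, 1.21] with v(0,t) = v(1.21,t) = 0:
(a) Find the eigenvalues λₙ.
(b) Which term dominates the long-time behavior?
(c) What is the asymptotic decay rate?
Eigenvalues: λₙ = 2.79n²π²/1.21² - 6.522.
First three modes:
  n=1: λ₁ = 2.79π²/1.21² - 6.522 ≈ 12.286
  n=2: λ₂ = 11.16π²/1.21² - 6.522 ≈ 68.708
  n=3: λ₃ = 25.11π²/1.21² - 6.522 ≈ 162.746
Since 2.79π²/1.21² ≈ 18.808 > 6.522, all λₙ > 0.
The n=1 mode decays slowest → dominates as t → ∞.
Asymptotic: v ~ c₁ sin(πx/1.21) e^{-λ₁t} with decay rate λ₁ ≈ 12.286.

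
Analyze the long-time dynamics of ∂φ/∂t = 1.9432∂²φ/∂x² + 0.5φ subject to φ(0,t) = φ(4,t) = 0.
Long-time behavior: φ → 0. Diffusion dominates reaction (r=0.5 < κπ²/L²≈1.2); solution decays.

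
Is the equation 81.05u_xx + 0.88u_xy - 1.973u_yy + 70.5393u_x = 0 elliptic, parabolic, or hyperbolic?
Computing B² - 4AC with A = 81.05, B = 0.88, C = -1.973: discriminant = 640.421 (positive). Answer: hyperbolic.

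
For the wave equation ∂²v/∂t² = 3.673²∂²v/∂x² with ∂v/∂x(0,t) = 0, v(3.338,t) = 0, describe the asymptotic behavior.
v oscillates (no decay). Energy is conserved; the solution oscillates indefinitely as standing waves.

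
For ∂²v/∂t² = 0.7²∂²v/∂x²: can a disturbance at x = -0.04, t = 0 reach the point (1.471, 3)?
Yes. The domain of dependence is [-0.629, 3.571], and -0.04 ∈ [-0.629, 3.571].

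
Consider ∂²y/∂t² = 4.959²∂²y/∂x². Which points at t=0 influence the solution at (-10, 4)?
Domain of dependence: [-29.836, 9.836]. Signals travel at speed 4.959, so data within |x - -10| ≤ 4.959·4 = 19.836 can reach the point.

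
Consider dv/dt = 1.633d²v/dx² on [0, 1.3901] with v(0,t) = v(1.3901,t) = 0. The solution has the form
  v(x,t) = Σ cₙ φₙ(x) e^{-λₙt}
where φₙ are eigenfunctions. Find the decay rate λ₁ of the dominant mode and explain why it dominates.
Eigenvalues: λₙ = 1.633n²π²/1.3901².
First three modes:
  n=1: λ₁ = 1.633π²/1.3901² ≈ 8.341
  n=2: λ₂ = 6.532π²/1.3901² ≈ 33.362 (4× faster decay)
  n=3: λ₃ = 14.697π²/1.3901² ≈ 75.065 (9× faster decay)
As t → ∞, higher modes decay exponentially faster. The n=1 mode dominates: v ~ c₁ sin(πx/1.3901) e^{-λ₁t}.
Decay rate: λ₁ = 1.633π²/1.3901² ≈ 8.341.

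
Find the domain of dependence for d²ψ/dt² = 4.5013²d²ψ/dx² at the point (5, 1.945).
Domain of dependence: [-3.7550285, 13.7550285]. Signals travel at speed 4.5013, so data within |x - 5| ≤ 4.5013·1.945 = 8.7550285 can reach the point.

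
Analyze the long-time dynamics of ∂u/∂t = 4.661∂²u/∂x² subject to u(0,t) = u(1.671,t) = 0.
Long-time behavior: u → 0. Heat diffuses out through both boundaries.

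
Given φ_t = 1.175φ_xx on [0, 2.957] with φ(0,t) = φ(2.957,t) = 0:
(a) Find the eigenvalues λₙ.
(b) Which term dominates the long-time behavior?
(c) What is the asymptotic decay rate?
Eigenvalues: λₙ = 1.175n²π²/2.957².
First three modes:
  n=1: λ₁ = 1.175π²/2.957² ≈ 1.326
  n=2: λ₂ = 4.7π²/2.957² ≈ 5.305 (4× faster decay)
  n=3: λ₃ = 10.575π²/2.957² ≈ 11.937 (9× faster decay)
As t → ∞, higher modes decay exponentially faster. The n=1 mode dominates: φ ~ c₁ sin(πx/2.957) e^{-λ₁t}.
Decay rate: λ₁ = 1.175π²/2.957² ≈ 1.326.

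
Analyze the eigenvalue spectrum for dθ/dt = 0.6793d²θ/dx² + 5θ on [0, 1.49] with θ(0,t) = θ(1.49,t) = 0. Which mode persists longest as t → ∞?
Eigenvalues: λₙ = 0.6793n²π²/1.49² - 5.
First three modes:
  n=1: λ₁ = 0.6793π²/1.49² - 5 ≈ -1.98
  n=2: λ₂ = 2.7172π²/1.49² - 5 ≈ 7.079
  n=3: λ₃ = 6.1137π²/1.49² - 5 ≈ 22.179
Since 0.6793π²/1.49² ≈ 3.02 < 5, λ₁ < 0.
The n=1 mode grows fastest (−λₙ is largest for n=1) → dominates.
Asymptotic: θ ~ c₁ sin(πx/1.49) e^{1.98t} (exponential growth at rate −λ₁ ≈ 1.98).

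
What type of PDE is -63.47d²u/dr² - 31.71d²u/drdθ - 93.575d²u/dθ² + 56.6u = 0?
With A = -63.47, B = -31.71, C = -93.575, the discriminant is -22751.2969. This is an elliptic PDE.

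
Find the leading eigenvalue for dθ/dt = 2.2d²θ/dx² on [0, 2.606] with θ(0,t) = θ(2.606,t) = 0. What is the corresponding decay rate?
Eigenvalues: λₙ = 2.2n²π²/2.606².
First three modes:
  n=1: λ₁ = 2.2π²/2.606² ≈ 3.197
  n=2: λ₂ = 8.8π²/2.606² ≈ 12.789 (4× faster decay)
  n=3: λ₃ = 19.8π²/2.606² ≈ 28.775 (9× faster decay)
As t → ∞, higher modes decay exponentially faster. The n=1 mode dominates: θ ~ c₁ sin(πx/2.606) e^{-λ₁t}.
Decay rate: λ₁ = 2.2π²/2.606² ≈ 3.197.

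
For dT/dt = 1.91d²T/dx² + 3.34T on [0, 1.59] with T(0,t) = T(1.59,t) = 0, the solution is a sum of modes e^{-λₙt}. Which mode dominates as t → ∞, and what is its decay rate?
Eigenvalues: λₙ = 1.91n²π²/1.59² - 3.34.
First three modes:
  n=1: λ₁ = 1.91π²/1.59² - 3.34 ≈ 4.117
  n=2: λ₂ = 7.64π²/1.59² - 3.34 ≈ 26.486
  n=3: λ₃ = 17.19π²/1.59² - 3.34 ≈ 63.769
Since 1.91π²/1.59² ≈ 7.457 > 3.34, all λₙ > 0.
The n=1 mode decays slowest → dominates as t → ∞.
Asymptotic: T ~ c₁ sin(πx/1.59) e^{-λ₁t} with decay rate λ₁ ≈ 4.117.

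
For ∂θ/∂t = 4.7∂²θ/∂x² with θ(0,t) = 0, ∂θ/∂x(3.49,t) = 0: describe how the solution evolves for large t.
θ → 0. Heat escapes through the Dirichlet boundary.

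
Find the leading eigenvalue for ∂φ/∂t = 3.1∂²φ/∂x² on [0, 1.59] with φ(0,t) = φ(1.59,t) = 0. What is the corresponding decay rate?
Eigenvalues: λₙ = 3.1n²π²/1.59².
First three modes:
  n=1: λ₁ = 3.1π²/1.59² ≈ 12.102
  n=2: λ₂ = 12.4π²/1.59² ≈ 48.409 (4× faster decay)
  n=3: λ₃ = 27.9π²/1.59² ≈ 108.921 (9× faster decay)
As t → ∞, higher modes decay exponentially faster. The n=1 mode dominates: φ ~ c₁ sin(πx/1.59) e^{-λ₁t}.
Decay rate: λ₁ = 3.1π²/1.59² ≈ 12.102.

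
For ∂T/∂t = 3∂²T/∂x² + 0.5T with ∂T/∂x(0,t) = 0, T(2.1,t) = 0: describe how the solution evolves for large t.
T → 0. Diffusion dominates reaction (r=0.5 < κπ²/(4L²)≈1.68); solution decays.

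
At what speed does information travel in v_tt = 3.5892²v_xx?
Speed = 3.5892. Information travels along characteristics x = x₀ ± 3.5892t.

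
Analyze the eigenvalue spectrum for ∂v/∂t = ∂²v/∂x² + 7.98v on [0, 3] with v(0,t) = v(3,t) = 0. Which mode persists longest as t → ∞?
Eigenvalues: λₙ = n²π²/3² - 7.98.
First three modes:
  n=1: λ₁ = π²/3² - 7.98 ≈ -6.883
  n=2: λ₂ = 4π²/3² - 7.98 ≈ -3.594
  n=3: λ₃ = 9π²/3² - 7.98 ≈ 1.89
Since π²/3² ≈ 1.097 < 7.98, λ₁ < 0.
The n=1 mode grows fastest (−λₙ is largest for n=1) → dominates.
Asymptotic: v ~ c₁ sin(πx/3) e^{6.883t} (exponential growth at rate −λ₁ ≈ 6.883).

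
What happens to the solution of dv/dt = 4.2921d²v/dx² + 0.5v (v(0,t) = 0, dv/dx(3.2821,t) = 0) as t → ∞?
v → 0. Diffusion dominates reaction (r=0.5 < κπ²/(4L²)≈0.98); solution decays.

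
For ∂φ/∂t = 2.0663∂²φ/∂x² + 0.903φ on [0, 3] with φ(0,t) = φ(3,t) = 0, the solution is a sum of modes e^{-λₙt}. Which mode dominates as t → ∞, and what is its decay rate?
Eigenvalues: λₙ = 2.0663n²π²/3² - 0.903.
First three modes:
  n=1: λ₁ = 2.0663π²/3² - 0.903 ≈ 1.363
  n=2: λ₂ = 8.2652π²/3² - 0.903 ≈ 8.161
  n=3: λ₃ = 18.5967π²/3² - 0.903 ≈ 19.491
Since 2.0663π²/3² ≈ 2.266 > 0.903, all λₙ > 0.
The n=1 mode decays slowest → dominates as t → ∞.
Asymptotic: φ ~ c₁ sin(πx/3) e^{-λ₁t} with decay rate λ₁ ≈ 1.363.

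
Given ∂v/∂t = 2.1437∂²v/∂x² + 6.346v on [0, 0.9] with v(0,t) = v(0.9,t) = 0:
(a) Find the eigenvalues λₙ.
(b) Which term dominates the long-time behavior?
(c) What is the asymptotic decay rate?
Eigenvalues: λₙ = 2.1437n²π²/0.9² - 6.346.
First three modes:
  n=1: λ₁ = 2.1437π²/0.9² - 6.346 ≈ 19.774
  n=2: λ₂ = 8.5748π²/0.9² - 6.346 ≈ 98.135
  n=3: λ₃ = 19.2933π²/0.9² - 6.346 ≈ 228.737
Since 2.1437π²/0.9² ≈ 26.12 > 6.346, all λₙ > 0.
The n=1 mode decays slowest → dominates as t → ∞.
Asymptotic: v ~ c₁ sin(πx/0.9) e^{-λ₁t} with decay rate λ₁ ≈ 19.774.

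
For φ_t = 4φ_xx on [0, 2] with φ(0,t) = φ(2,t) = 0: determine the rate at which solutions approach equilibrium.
Eigenvalues: λₙ = 4n²π²/2².
First three modes:
  n=1: λ₁ = 4π²/2² ≈ 9.87
  n=2: λ₂ = 16π²/2² ≈ 39.478 (4× faster decay)
  n=3: λ₃ = 36π²/2² ≈ 88.826 (9× faster decay)
As t → ∞, higher modes decay exponentially faster. The n=1 mode dominates: φ ~ c₁ sin(πx/2) e^{-λ₁t}.
Decay rate: λ₁ = 4π²/2² ≈ 9.87.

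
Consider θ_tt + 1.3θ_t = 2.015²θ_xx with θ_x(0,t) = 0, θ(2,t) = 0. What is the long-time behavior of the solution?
As t → ∞, θ → 0. Damping (γ=1.3) dissipates energy; oscillations decay exponentially.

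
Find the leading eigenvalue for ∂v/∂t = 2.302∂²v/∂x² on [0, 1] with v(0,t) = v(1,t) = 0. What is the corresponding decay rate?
Eigenvalues: λₙ = 2.302n²π².
First three modes:
  n=1: λ₁ = 2.302π² ≈ 22.72
  n=2: λ₂ = 9.208π² ≈ 90.879 (4× faster decay)
  n=3: λ₃ = 20.718π² ≈ 204.478 (9× faster decay)
As t → ∞, higher modes decay exponentially faster. The n=1 mode dominates: v ~ c₁ sin(πx) e^{-λ₁t}.
Decay rate: λ₁ = 2.302π² ≈ 22.72.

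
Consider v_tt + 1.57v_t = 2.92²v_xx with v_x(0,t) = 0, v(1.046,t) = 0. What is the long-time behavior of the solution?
As t → ∞, v → 0. Damping (γ=1.57) dissipates energy; oscillations decay exponentially.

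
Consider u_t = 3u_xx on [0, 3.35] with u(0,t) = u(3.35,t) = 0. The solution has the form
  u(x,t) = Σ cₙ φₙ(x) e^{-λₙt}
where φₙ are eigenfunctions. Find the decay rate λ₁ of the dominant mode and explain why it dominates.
Eigenvalues: λₙ = 3n²π²/3.35².
First three modes:
  n=1: λ₁ = 3π²/3.35² ≈ 2.638
  n=2: λ₂ = 12π²/3.35² ≈ 10.553 (4× faster decay)
  n=3: λ₃ = 27π²/3.35² ≈ 23.745 (9× faster decay)
As t → ∞, higher modes decay exponentially faster. The n=1 mode dominates: u ~ c₁ sin(πx/3.35) e^{-λ₁t}.
Decay rate: λ₁ = 3π²/3.35² ≈ 2.638.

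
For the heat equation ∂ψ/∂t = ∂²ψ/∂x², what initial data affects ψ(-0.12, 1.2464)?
The entire real line. The heat equation has infinite propagation speed: any initial disturbance instantly affects all points (though exponentially small far away).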